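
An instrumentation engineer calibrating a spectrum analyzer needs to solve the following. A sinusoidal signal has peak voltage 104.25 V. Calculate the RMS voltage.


RMS voltage for a sinusoidal waveform:
V_rms = V_peak / sqrt(2)
      = 104.25 / 1.414214
      = 73.716 V

73.716 V


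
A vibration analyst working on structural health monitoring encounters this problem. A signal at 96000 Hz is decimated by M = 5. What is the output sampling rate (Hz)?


Decimation reduces the sample rate:
fs_out = fs_in / M
       = 96000 / 5
       = 19200.0 Hz

19200.0 Hz


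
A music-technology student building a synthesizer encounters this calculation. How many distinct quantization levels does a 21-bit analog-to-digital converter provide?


Number of quantization levels = 2^N
= 2^21
= 2097152

2097152


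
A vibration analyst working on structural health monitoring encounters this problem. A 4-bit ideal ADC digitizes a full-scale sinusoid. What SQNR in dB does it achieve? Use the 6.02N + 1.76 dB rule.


Theoretical SNR for a full-scale sinusoid:
SNR = 6.02 * N + 1.76
    = 6.02 * 4 + 1.76
    = 24.08 + 1.76
    = 25.84 dB

25.84 dB


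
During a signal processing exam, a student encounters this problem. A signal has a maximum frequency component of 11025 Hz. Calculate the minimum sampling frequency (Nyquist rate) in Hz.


The Nyquist rate is twice the maximum frequency component.
fs_min = 2 * fmax
      = 2 * 11025
      = 22050 Hz

22050


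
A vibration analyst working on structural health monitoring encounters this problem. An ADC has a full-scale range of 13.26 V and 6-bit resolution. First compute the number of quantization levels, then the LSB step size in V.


Step 1 — number of quantization levels:
L = 2^N = 2^6 = 64

Step 2 — LSB step size:
delta = Vfs / L
      = 13.26 / 64
      = 0.2071875 V

Levels = 64; step size = 0.2071875 V


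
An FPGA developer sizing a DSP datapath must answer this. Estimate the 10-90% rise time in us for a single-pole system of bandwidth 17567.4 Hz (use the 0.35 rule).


Rise time from bandwidth relationship:
tr = 0.35 / BW
   = 0.35 / 17567.4
   = 1.992326696e-05 s
   = 19.9233 us

19.9233 us


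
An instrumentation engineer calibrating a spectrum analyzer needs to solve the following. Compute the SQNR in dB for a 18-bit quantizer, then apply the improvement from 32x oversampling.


Step 1 — baseline SQNR at Nyquist:
SQNR_base = 6.02*N + 1.76
          = 6.02*18 + 1.76
          = 110.12 dB

Step 2 — oversampling processing gain:
G = 10*log10(OSR) = 10*log10(32) = 15.05 dB

Step 3 — total:
SQNR_total = 110.12 + 15.05 = 125.17 dB

Base SQNR = 110.12 dB; oversampled SQNR = 125.17 dB


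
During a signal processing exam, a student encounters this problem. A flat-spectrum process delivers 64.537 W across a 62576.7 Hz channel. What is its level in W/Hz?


Power spectral density:
PSD = P / BW
    = 64.537 / 62576.7
    = 0.00103133 W/Hz

0.00103133 W/Hz


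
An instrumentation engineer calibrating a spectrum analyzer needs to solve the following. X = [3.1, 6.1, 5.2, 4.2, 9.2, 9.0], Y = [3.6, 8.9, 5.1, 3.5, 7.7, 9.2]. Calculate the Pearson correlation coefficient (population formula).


Pearson correlation coefficient (population):
r = cov(X,Y) / (std(X) * std(Y))
Mean X = 6.1333, Mean Y = 6.3333
Cov(X,Y) = 4.540556
Std(X) = 2.288862, Std(Y) = 2.369716
r = 0.8371

0.8371


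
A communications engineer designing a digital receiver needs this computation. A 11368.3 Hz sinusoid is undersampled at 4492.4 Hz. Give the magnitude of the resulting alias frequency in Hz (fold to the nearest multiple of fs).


Compute the nearest integer multiple of fs to the signal:
n = round(11368.3 / 4492.4) = 3
f_alias = |11368.3 - 3 * 4492.4|
        = |11368.3 - 13477.2|
        = 2108.9 Hz

2108.9


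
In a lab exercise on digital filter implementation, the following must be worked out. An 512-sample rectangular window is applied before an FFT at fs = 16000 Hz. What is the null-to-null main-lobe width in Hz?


Main lobe width for a rectangular window:
Width = 2 * fs / N
      = 2 * 16000 / 512
      = 32000 / 512
      = 62.5 Hz

62.5 Hz


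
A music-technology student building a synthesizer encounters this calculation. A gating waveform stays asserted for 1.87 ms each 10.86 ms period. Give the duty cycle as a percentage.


Duty cycle as a percentage:
DC = (t_on / T) * 100
   = (1.87 / 10.86) * 100
   = 0.172192 * 100
   = 17.22 %

17.22 %


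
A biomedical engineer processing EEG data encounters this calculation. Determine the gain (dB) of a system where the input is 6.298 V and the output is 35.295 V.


Voltage gain in dB:
G = 20 * log10(Vout / Vin)
  = 20 * log10(35.295 / 6.298)
  = 20 * log10(5.60416)
  = 20 * 0.748511
  = 14.97 dB

14.97 dB


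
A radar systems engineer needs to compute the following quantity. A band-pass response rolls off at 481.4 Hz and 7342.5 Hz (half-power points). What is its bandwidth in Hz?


Bandwidth is the difference of -3dB frequencies:
BW = f_high - f_low
   = 7342.5 - 481.4
   = 6861.1 Hz

6861.1 Hz


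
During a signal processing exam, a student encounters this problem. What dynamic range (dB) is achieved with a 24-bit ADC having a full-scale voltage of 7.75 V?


Dynamic range from full-scale to LSB:
V_min = V_max / 2^bits = 7.75 / 2^24
DR = 20 * log10(V_max / V_min)
   = 20 * log10(2^24)
   = 20 * 24 * log10(2)
   = 144.49 dB

144.49 dB


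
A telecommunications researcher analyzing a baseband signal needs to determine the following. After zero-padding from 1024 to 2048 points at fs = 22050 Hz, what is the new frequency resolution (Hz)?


Frequency resolution after zero-padding:
N_padded = 1024 * 2 = 2048
df = fs / N_padded
   = 22050 / 2048
   = 10.7666 Hz

10.7666 Hz


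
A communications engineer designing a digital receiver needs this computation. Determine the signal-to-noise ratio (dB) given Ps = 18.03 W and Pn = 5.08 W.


SNR in decibels:
SNR = 10 * log10(Ps / Pn)
    = 10 * log10(18.03 / 5.08)
    = 10 * log10(3.5492)
    = 10 * 0.5501
    = 5.5 dB

5.5 dB


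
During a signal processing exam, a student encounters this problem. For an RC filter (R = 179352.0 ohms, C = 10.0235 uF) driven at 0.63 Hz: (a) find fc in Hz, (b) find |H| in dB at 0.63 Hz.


Step 1 — cutoff frequency:
fc = 1 / (2*pi*R*C)
C = 10.0235 uF = 1.00235e-05 F
fc = 1 / (2*pi*179352.0*1.00235e-05)
   = 0.0885308 Hz

Step 2 — magnitude at f = 0.63 Hz:
|H(f)| = 1 / sqrt(1 + (f/fc)^2)
f/fc = 0.63 / 0.0885308 = 7.116167
|H| = 1 / sqrt(1 + 50.639833) = 0.1391578
|H|_dB = 20*log10(0.1391578) = -17.13 dB

fc = 0.0885308 Hz; |H(0.63 Hz)| = -17.13 dB


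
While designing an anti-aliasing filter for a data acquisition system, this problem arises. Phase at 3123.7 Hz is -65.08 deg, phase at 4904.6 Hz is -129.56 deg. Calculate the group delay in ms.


Group delay from phase difference:
tau = -d(phi)/d(omega)
d(phi) = -64.48 deg = -1.125388 rad
d(omega) = 2*pi*(4904.6 - 3123.7) = 11189.7247 rad/s
tau = -(-1.125388) / 11189.7247
    = 0.1006 ms

0.1006 ms


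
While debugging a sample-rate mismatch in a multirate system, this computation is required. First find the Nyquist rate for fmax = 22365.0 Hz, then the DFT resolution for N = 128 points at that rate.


Step 1 — Nyquist sampling rate:
fs = 2 * fmax = 2 * 22365.0 = 44730.0 Hz

Step 2 — DFT bin spacing:
df = fs / N = 44730.0 / 128 = 349.4531 Hz

349.4531 Hz


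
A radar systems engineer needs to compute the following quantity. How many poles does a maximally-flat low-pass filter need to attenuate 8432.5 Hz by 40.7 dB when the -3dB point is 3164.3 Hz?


Butterworth filter order formula:
n = log10(10^(A/10) - 1) / (2 * log10(f_stop/f_pass))
10^(40.7/10) - 1 = 11747.9755
f_stop/f_pass = 8432.5 / 3164.3 = 2.6649
n = 4.7806 -> ceil = 5

5


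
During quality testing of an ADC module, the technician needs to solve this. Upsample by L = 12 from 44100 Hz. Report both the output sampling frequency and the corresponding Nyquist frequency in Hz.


Step 1 — output sample rate after interpolation by L:
fs_out = L * fs_in = 12 * 44100 = 529200 Hz

Step 2 — Nyquist frequency of the output stream:
f_Nyq = fs_out / 2 = 529200 / 2 = 264600.0 Hz

fs_out = 529200 Hz; f_Nyquist = 264600.0 Hz


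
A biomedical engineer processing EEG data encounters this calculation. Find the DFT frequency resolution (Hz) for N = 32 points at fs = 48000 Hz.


DFT frequency resolution:
df = fs / N
   = 48000 / 32
   = 1500.0 Hz

1500.0 Hz


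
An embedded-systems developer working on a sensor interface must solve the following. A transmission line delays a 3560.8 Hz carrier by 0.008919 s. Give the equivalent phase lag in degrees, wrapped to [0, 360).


Phase shift from frequency and time delay:
phi = 360 * f * t_delay
    = 360 * 3560.8 * 0.008919
    = 11433.16 degrees
    mod 360 = 273.16 degrees

273.16 degrees


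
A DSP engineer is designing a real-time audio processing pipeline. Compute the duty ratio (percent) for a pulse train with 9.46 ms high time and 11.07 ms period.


Duty cycle as a percentage:
DC = (t_on / T) * 100
   = (9.46 / 11.07) * 100
   = 0.854562 * 100
   = 85.46 %

85.46 %


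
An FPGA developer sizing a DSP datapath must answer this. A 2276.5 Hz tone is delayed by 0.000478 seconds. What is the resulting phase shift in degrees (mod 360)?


Phase shift from frequency and time delay:
phi = 360 * f * t_delay
    = 360 * 2276.5 * 0.000478
    = 391.74 degrees
    mod 360 = 31.74 degrees

31.74 degrees


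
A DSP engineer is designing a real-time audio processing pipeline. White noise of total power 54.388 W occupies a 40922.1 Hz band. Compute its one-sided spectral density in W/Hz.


Power spectral density:
PSD = P / BW
    = 54.388 / 40922.1
    = 0.00132906 W/Hz

0.00132906 W/Hz


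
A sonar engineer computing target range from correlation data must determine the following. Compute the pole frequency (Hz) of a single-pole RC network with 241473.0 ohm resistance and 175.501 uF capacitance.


Cutoff frequency of a first-order RC filter:
fc = 1 / (2 * pi * R * C)
C = 175.501 uF = 0.000175501 F
fc = 1 / (2 * pi * 241473.0 * 0.000175501)
   = 1 / 266.27355801655
   = 0.003756 Hz

0.003756 Hz


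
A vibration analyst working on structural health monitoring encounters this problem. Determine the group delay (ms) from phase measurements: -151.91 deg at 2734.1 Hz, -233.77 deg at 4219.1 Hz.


Group delay from phase difference:
tau = -d(phi)/d(omega)
d(phi) = -81.86 deg = -1.428727 rad
d(omega) = 2*pi*(4219.1 - 2734.1) = 9330.5302 rad/s
tau = -(-1.428727) / 9330.5302
    = 0.1531 ms

0.1531 ms


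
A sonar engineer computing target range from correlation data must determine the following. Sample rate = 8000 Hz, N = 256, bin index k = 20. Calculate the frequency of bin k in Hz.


Frequency of DFT bin k:
f_k = k * fs / N
    = 20 * 8000 / 256
    = 160000 / 256
    = 625.0 Hz

625.0 Hz


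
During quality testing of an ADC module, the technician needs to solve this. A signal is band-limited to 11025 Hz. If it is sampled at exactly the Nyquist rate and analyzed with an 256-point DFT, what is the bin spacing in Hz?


Step 1 — Nyquist sampling rate:
fs = 2 * fmax = 2 * 11025 = 22050 Hz

Step 2 — DFT bin spacing:
df = fs / N = 22050 / 256 = 86.1328 Hz

86.1328 Hz


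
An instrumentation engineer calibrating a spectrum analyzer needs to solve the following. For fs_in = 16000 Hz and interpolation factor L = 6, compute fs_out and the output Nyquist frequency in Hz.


Step 1 — output sample rate after interpolation by L:
fs_out = L * fs_in = 6 * 16000 = 96000 Hz

Step 2 — Nyquist frequency of the output stream:
f_Nyq = fs_out / 2 = 96000 / 2 = 48000.0 Hz

fs_out = 96000 Hz; f_Nyquist = 48000.0 Hz


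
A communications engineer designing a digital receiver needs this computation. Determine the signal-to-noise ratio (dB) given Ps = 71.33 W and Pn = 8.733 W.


SNR in decibels:
SNR = 10 * log10(Ps / Pn)
    = 10 * log10(71.33 / 8.733)
    = 10 * log10(8.1679)
    = 10 * 0.9121
    = 9.12 dB

9.12 dB


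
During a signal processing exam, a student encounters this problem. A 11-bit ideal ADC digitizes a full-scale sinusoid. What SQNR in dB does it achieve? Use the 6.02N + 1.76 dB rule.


Theoretical SNR for a full-scale sinusoid:
SNR = 6.02 * N + 1.76
    = 6.02 * 11 + 1.76
    = 66.22 + 1.76
    = 67.98 dB

67.98 dB


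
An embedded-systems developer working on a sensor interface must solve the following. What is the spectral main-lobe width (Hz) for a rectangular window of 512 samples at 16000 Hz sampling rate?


Main lobe width for a rectangular window:
Width = 2 * fs / N
      = 2 * 16000 / 512
      = 32000 / 512
      = 62.5 Hz

62.5 Hz


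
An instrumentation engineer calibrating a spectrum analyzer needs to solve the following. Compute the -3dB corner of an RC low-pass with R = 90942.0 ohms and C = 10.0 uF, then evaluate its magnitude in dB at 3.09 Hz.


Step 1 — cutoff frequency:
fc = 1 / (2*pi*R*C)
C = 10.0 uF = 1e-05 F
fc = 1 / (2*pi*90942.0*1e-05)
   = 0.175007 Hz

Step 2 — magnitude at f = 3.09 Hz:
|H(f)| = 1 / sqrt(1 + (f/fc)^2)
f/fc = 3.09 / 0.175007 = 17.656437
|H| = 1 / sqrt(1 + 311.749768) = 0.0565459
|H|_dB = 20*log10(0.0565459) = -24.95 dB

fc = 0.175007 Hz; |H(3.09 Hz)| = -24.95 dB


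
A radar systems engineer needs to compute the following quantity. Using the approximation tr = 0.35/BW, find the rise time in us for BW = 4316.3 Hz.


Rise time from bandwidth relationship:
tr = 0.35 / BW
   = 0.35 / 4316.3
   = 8.108796886e-05 s
   = 81.088 us

81.088 us


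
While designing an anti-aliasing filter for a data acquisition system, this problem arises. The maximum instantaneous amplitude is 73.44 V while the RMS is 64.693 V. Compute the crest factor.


Crest factor is the ratio of peak to RMS:
CF = V_peak / V_rms
   = 73.44 / 64.693
   = 1.1352

1.1352


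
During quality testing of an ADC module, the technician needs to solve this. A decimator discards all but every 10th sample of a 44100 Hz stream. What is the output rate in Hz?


Decimation reduces the sample rate:
fs_out = fs_in / M
       = 44100 / 10
       = 4410.0 Hz

4410.0 Hz


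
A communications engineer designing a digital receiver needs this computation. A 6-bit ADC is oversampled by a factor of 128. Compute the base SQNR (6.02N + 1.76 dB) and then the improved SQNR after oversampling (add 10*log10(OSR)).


Step 1 — baseline SQNR at Nyquist:
SQNR_base = 6.02*N + 1.76
          = 6.02*6 + 1.76
          = 37.88 dB

Step 2 — oversampling processing gain:
G = 10*log10(OSR) = 10*log10(128) = 21.07 dB

Step 3 — total:
SQNR_total = 37.88 + 21.07 = 58.95 dB

Base SQNR = 37.88 dB; oversampled SQNR = 58.95 dB


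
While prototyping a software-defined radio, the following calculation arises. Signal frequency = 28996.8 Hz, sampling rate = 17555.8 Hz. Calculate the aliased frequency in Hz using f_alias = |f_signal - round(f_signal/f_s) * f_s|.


Compute the nearest integer multiple of fs to the signal:
n = round(28996.8 / 17555.8) = 2
f_alias = |28996.8 - 2 * 17555.8|
        = |28996.8 - 35111.6|
        = 6114.8 Hz

6114.8


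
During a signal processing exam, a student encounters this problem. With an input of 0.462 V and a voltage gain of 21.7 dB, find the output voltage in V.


Output voltage from dB gain:
V_out = V_in * 10^(gain_dB / 20)
      = 0.462 * 10^(21.7 / 20)
      = 0.462 * 12.16186
      = 5.6188 V

5.6188 V


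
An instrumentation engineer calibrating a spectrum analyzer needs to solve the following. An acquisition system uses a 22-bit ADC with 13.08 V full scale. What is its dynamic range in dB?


Dynamic range from full-scale to LSB:
V_min = V_max / 2^bits = 13.08 / 2^22
DR = 20 * log10(V_max / V_min)
   = 20 * log10(2^22)
   = 20 * 22 * log10(2)
   = 132.45 dB

132.45 dB


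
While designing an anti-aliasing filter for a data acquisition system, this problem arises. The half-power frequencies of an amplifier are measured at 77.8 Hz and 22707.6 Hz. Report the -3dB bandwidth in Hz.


Bandwidth is the difference of -3dB frequencies:
BW = f_high - f_low
   = 22707.6 - 77.8
   = 22629.8 Hz

22629.8 Hz


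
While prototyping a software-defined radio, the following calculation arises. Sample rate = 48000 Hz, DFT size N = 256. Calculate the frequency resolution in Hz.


DFT frequency resolution:
df = fs / N
   = 48000 / 256
   = 187.5 Hz

187.5 Hz


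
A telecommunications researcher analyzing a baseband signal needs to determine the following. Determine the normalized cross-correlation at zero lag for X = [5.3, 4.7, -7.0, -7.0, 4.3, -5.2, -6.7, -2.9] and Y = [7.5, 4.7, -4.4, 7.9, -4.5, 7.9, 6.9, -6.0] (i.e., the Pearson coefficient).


Pearson correlation coefficient (population):
r = cov(X,Y) / (std(X) * std(Y))
Mean X = -1.8125, Mean Y = 2.5
Cov(X,Y) = -1.95875
Std(X) = 5.252723, Std(Y) = 5.877712
r = -0.0634

-0.0634


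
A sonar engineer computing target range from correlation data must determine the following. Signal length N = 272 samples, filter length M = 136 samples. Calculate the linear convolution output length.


Linear convolution output length:
L = N + M - 1
  = 272 + 136 - 1
  = 407 samples

407


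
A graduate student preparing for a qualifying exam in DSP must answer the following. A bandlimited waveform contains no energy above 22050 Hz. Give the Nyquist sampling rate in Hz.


The Nyquist rate is twice the maximum frequency component.
fs_min = 2 * fmax
      = 2 * 22050
      = 44100 Hz

44100


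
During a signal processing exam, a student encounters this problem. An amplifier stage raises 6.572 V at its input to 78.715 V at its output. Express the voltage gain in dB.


Voltage gain in dB:
G = 20 * log10(Vout / Vin)
  = 20 * log10(78.715 / 6.572)
  = 20 * log10(11.977328)
  = 20 * 1.07836
  = 21.57 dB

21.57 dB


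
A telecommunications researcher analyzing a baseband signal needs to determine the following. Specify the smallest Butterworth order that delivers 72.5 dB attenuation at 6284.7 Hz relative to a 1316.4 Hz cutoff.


Butterworth filter order formula:
n = log10(10^(A/10) - 1) / (2 * log10(f_stop/f_pass))
10^(72.5/10) - 1 = 17782793.1004
f_stop/f_pass = 6284.7 / 1316.4 = 4.7742
n = 5.3395 -> ceil = 6

6


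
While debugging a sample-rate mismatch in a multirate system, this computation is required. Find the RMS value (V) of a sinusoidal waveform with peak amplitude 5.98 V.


RMS voltage for a sinusoidal waveform:
V_rms = V_peak / sqrt(2)
      = 5.98 / 1.414214
      = 4.228 V

4.228 V


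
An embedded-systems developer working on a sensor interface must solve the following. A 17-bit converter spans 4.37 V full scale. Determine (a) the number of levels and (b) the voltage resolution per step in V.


Step 1 — number of quantization levels:
L = 2^N = 2^17 = 131072

Step 2 — LSB step size:
delta = Vfs / L
      = 4.37 / 131072
      = 3.334e-05 V

Levels = 131072; step size = 3.334e-05 V


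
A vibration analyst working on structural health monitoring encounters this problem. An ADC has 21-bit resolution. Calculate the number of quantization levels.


Number of quantization levels = 2^N
= 2^21
= 2097152

2097152


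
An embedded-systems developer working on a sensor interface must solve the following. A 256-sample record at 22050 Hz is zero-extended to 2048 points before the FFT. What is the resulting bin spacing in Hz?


Frequency resolution after zero-padding:
N_padded = 256 * 8 = 2048
df = fs / N_padded
   = 22050 / 2048
   = 10.7666 Hz

10.7666 Hz


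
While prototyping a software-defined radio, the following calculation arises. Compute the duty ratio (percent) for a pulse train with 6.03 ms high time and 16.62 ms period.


Duty cycle as a percentage:
DC = (t_on / T) * 100
   = (6.03 / 16.62) * 100
   = 0.362816 * 100
   = 36.28 %

36.28 %


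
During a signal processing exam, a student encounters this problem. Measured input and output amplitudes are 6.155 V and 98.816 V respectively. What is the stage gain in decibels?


Voltage gain in dB:
G = 20 * log10(Vout / Vin)
  = 20 * log10(98.816 / 6.155)
  = 20 * log10(16.05459)
  = 20 * 1.205599
  = 24.11 dB

24.11 dB


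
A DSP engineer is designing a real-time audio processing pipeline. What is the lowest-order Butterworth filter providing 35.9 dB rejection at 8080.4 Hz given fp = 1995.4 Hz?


Butterworth filter order formula:
n = log10(10^(A/10) - 1) / (2 * log10(f_stop/f_pass))
10^(35.9/10) - 1 = 3889.4514
f_stop/f_pass = 8080.4 / 1995.4 = 4.0495
n = 2.9551 -> ceil = 3

3


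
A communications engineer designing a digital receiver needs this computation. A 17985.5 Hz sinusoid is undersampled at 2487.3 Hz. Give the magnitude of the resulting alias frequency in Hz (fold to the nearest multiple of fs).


Compute the nearest integer multiple of fs to the signal:
n = round(17985.5 / 2487.3) = 7
f_alias = |17985.5 - 7 * 2487.3|
        = |17985.5 - 17411.1|
        = 574.4 Hz

574.4


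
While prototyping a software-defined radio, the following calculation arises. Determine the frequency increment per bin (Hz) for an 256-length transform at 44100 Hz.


DFT frequency resolution:
df = fs / N
   = 44100 / 256
   = 172.2656 Hz

172.2656 Hz


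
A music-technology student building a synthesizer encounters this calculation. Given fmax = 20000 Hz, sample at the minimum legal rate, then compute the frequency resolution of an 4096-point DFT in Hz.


Step 1 — Nyquist sampling rate:
fs = 2 * fmax = 2 * 20000 = 40000 Hz

Step 2 — DFT bin spacing:
df = fs / N = 40000 / 4096 = 9.7656 Hz

9.7656 Hz


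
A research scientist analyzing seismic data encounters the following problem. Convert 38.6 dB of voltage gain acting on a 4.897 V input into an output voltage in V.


Output voltage from dB gain:
V_out = V_in * 10^(gain_dB / 20)
      = 4.897 * 10^(38.6 / 20)
      = 4.897 * 85.113804
      = 416.8023 V

416.8023 V


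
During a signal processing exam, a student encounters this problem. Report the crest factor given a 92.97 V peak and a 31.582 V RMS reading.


Crest factor is the ratio of peak to RMS:
CF = V_peak / V_rms
   = 92.97 / 31.582
   = 2.9438

2.9438


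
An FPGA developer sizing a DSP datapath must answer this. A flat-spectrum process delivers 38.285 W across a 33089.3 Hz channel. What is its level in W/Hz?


Power spectral density:
PSD = P / BW
    = 38.285 / 33089.3
    = 0.00115702 W/Hz

0.00115702 W/Hz


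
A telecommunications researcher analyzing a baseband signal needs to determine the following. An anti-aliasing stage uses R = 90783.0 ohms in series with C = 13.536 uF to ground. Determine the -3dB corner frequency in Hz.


Cutoff frequency of a first-order RC filter:
fc = 1 / (2 * pi * R * C)
C = 13.536 uF = 1.3536e-05 F
fc = 1 / (2 * pi * 90783.0 * 1.3536e-05)
   = 1 / 7.7210211893354
   = 0.129517 Hz

0.129517 Hz


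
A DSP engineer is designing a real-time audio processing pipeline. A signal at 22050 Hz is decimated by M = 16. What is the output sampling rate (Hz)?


Decimation reduces the sample rate:
fs_out = fs_in / M
       = 22050 / 16
       = 1378.125 Hz

1378.125 Hz


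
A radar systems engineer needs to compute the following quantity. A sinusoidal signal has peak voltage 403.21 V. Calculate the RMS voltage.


RMS voltage for a sinusoidal waveform:
V_rms = V_peak / sqrt(2)
      = 403.21 / 1.414214
      = 285.113 V

285.113 V


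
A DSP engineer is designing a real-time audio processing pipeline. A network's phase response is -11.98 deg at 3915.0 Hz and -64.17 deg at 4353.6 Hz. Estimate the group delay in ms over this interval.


Group delay from phase difference:
tau = -d(phi)/d(omega)
d(phi) = -52.19 deg = -0.910887 rad
d(omega) = 2*pi*(4353.6 - 3915.0) = 2755.8051 rad/s
tau = -(-0.910887) / 2755.8051
    = 0.3305 ms

0.3305 ms


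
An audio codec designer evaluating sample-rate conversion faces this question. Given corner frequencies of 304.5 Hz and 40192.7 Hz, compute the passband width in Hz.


Bandwidth is the difference of -3dB frequencies:
BW = f_high - f_low
   = 40192.7 - 304.5
   = 39888.2 Hz

39888.2 Hz


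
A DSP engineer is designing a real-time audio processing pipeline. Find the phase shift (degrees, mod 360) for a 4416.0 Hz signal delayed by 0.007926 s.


Phase shift from frequency and time delay:
phi = 360 * f * t_delay
    = 360 * 4416.0 * 0.007926
    = 12600.44 degrees
    mod 360 = 0.44 degrees

0.44 degrees


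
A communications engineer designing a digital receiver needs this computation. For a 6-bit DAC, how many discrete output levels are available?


Number of quantization levels = 2^N
= 2^6
= 64

64


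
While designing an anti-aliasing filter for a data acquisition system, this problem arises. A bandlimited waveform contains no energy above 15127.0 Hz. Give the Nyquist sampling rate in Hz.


The Nyquist rate is twice the maximum frequency component.
fs_min = 2 * fmax
      = 2 * 15127.0
      = 30254.0 Hz

30254.0


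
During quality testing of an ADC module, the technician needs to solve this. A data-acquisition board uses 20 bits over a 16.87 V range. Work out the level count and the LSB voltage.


Step 1 — number of quantization levels:
L = 2^N = 2^20 = 1048576

Step 2 — LSB step size:
delta = Vfs / L
      = 16.87 / 1048576
      = 1.609e-05 V

Levels = 1048576; step size = 1.609e-05 V


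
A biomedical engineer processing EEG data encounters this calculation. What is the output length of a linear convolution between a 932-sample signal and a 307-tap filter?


Linear convolution output length:
L = N + M - 1
  = 932 + 307 - 1
  = 1238 samples

1238


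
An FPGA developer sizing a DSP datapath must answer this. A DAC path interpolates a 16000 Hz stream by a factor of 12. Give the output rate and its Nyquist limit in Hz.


Step 1 — output sample rate after interpolation by L:
fs_out = L * fs_in = 12 * 16000 = 192000 Hz

Step 2 — Nyquist frequency of the output stream:
f_Nyq = fs_out / 2 = 192000 / 2 = 96000.0 Hz

fs_out = 192000 Hz; f_Nyquist = 96000.0 Hz


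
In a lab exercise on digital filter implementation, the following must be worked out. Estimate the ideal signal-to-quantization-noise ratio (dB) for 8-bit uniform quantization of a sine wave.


Theoretical SNR for a full-scale sinusoid:
SNR = 6.02 * N + 1.76
    = 6.02 * 8 + 1.76
    = 48.16 + 1.76
    = 49.92 dB

49.92 dB


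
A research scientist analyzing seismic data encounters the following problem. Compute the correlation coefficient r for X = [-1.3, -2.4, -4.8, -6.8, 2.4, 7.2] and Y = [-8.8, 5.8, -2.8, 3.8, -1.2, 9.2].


Pearson correlation coefficient (population):
r = cov(X,Y) / (std(X) * std(Y))
Mean X = -0.95, Mean Y = 1.0
Cov(X,Y) = 9.03
Std(X) = 4.635281, Std(Y) = 5.964338
r = 0.3266

0.3266


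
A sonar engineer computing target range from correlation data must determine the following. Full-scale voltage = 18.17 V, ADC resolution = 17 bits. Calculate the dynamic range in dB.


Dynamic range from full-scale to LSB:
V_min = V_max / 2^bits = 18.17 / 2^17
DR = 20 * log10(V_max / V_min)
   = 20 * log10(2^17)
   = 20 * 17 * log10(2)
   = 102.35 dB

102.35 dB


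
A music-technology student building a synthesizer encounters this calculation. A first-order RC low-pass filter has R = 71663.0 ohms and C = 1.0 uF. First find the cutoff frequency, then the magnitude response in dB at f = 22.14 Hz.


Step 1 — cutoff frequency:
fc = 1 / (2*pi*R*C)
C = 1.0 uF = 1e-06 F
fc = 1 / (2*pi*71663.0*1e-06)
   = 2.22088 Hz

Step 2 — magnitude at f = 22.14 Hz:
|H(f)| = 1 / sqrt(1 + (f/fc)^2)
f/fc = 22.14 / 2.22088 = 9.969021
|H| = 1 / sqrt(1 + 99.38138) = 0.0998099
|H|_dB = 20*log10(0.0998099) = -20.02 dB

fc = 2.22088 Hz; |H(22.14 Hz)| = -20.02 dB


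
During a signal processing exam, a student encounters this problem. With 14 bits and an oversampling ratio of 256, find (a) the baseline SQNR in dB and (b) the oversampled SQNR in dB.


Step 1 — baseline SQNR at Nyquist:
SQNR_base = 6.02*N + 1.76
          = 6.02*14 + 1.76
          = 86.04 dB

Step 2 — oversampling processing gain:
G = 10*log10(OSR) = 10*log10(256) = 24.08 dB

Step 3 — total:
SQNR_total = 86.04 + 24.08 = 110.12 dB

Base SQNR = 86.04 dB; oversampled SQNR = 110.12 dB


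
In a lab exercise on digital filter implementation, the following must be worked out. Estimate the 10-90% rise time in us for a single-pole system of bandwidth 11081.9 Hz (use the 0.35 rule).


Rise time from bandwidth relationship:
tr = 0.35 / BW
   = 0.35 / 11081.9
   = 3.158303179e-05 s
   = 31.583 us

31.583 us


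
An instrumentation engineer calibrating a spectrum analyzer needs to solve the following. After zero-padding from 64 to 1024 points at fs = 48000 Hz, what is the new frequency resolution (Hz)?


Frequency resolution after zero-padding:
N_padded = 64 * 16 = 1024
df = fs / N_padded
   = 48000 / 1024
   = 46.875 Hz

46.875 Hz


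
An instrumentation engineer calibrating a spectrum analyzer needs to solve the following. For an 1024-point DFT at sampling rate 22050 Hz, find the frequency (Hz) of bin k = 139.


Frequency of DFT bin k:
f_k = k * fs / N
    = 139 * 22050 / 1024
    = 3064950 / 1024
    = 2993.115 Hz

2993.115 Hz


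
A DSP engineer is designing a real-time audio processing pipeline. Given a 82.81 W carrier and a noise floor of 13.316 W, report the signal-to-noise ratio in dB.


SNR in decibels:
SNR = 10 * log10(Ps / Pn)
    = 10 * log10(82.81 / 13.316)
    = 10 * log10(6.2188)
    = 10 * 0.7937
    = 7.94 dB

7.94 dB


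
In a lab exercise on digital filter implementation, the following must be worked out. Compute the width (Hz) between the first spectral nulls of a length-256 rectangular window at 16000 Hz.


Main lobe width for a rectangular window:
Width = 2 * fs / N
      = 2 * 16000 / 256
      = 32000 / 256
      = 125.0 Hz

125.0 Hz


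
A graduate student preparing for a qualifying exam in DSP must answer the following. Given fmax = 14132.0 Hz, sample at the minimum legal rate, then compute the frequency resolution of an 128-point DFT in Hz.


Step 1 — Nyquist sampling rate:
fs = 2 * fmax = 2 * 14132.0 = 28264.0 Hz

Step 2 — DFT bin spacing:
df = fs / N = 28264.0 / 128 = 220.8125 Hz

220.8125 Hz


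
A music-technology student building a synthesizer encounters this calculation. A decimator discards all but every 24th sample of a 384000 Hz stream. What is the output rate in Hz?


Decimation reduces the sample rate:
fs_out = fs_in / M
       = 384000 / 24
       = 16000.0 Hz

16000.0 Hz


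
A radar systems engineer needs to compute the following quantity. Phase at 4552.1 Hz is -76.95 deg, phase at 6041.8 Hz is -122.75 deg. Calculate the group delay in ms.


Group delay from phase difference:
tau = -d(phi)/d(omega)
d(phi) = -45.8 deg = -0.799361 rad
d(omega) = 2*pi*(6041.8 - 4552.1) = 9360.0612 rad/s
tau = -(-0.799361) / 9360.0612
    = 0.0854 ms

0.0854 ms


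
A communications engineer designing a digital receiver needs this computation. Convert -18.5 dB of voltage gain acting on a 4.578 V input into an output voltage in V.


Output voltage from dB gain:
V_out = V_in * 10^(gain_dB / 20)
      = 4.578 * 10^(-18.5 / 20)
      = 4.578 * 0.11885
      = 0.5441 V

0.5441 V


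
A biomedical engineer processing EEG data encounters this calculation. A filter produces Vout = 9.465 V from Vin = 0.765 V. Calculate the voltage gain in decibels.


Voltage gain in dB:
G = 20 * log10(Vout / Vin)
  = 20 * log10(9.465 / 0.765)
  = 20 * log10(12.372549)
  = 20 * 1.092459
  = 21.85 dB

21.85 dB


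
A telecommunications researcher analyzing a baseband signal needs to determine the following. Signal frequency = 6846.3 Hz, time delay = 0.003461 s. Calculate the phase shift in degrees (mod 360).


Phase shift from frequency and time delay:
phi = 360 * f * t_delay
    = 360 * 6846.3 * 0.003461
    = 8530.22 degrees
    mod 360 = 250.22 degrees

250.22 degrees


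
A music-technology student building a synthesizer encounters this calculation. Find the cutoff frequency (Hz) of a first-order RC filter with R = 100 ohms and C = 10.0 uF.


Cutoff frequency of a first-order RC filter:
fc = 1 / (2 * pi * R * C)
C = 10.0 uF = 1e-05 F
fc = 1 / (2 * pi * 100 * 1e-05)
   = 1 / 0.0062831853071796
   = 159.154943 Hz

159.154943 Hz


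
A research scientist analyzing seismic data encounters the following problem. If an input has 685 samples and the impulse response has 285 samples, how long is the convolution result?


Linear convolution output length:
L = N + M - 1
  = 685 + 285 - 1
  = 969 samples

969


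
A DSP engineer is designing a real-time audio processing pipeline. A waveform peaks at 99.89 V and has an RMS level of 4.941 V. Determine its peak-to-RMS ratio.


Crest factor is the ratio of peak to RMS:
CF = V_peak / V_rms
   = 99.89 / 4.941
   = 20.2166

20.2166


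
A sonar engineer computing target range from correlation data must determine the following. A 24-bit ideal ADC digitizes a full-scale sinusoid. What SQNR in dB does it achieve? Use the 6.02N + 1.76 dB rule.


Theoretical SNR for a full-scale sinusoid:
SNR = 6.02 * N + 1.76
    = 6.02 * 24 + 1.76
    = 144.48 + 1.76
    = 146.24 dB

146.24 dB


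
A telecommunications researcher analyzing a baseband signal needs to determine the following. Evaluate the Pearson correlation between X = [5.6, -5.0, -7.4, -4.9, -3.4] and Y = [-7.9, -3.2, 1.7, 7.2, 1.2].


Pearson correlation coefficient (population):
r = cov(X,Y) / (std(X) * std(Y))
Mean X = -3.02, Mean Y = -0.2
Cov(X,Y) = -16.64
Std(X) = 4.496399, Std(Y) = 5.071883
r = -0.7297

-0.7297


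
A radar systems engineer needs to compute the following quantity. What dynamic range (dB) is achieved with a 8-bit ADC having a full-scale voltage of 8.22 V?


Dynamic range from full-scale to LSB:
V_min = V_max / 2^bits = 8.22 / 2^8
DR = 20 * log10(V_max / V_min)
   = 20 * log10(2^8)
   = 20 * 8 * log10(2)
   = 48.16 dB

48.16 dB


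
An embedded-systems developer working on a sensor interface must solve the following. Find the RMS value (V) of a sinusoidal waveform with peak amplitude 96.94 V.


RMS voltage for a sinusoidal waveform:
V_rms = V_peak / sqrt(2)
      = 96.94 / 1.414214
      = 68.547 V

68.547 V


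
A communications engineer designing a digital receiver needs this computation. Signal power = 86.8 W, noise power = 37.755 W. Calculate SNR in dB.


SNR in decibels:
SNR = 10 * log10(Ps / Pn)
    = 10 * log10(86.8 / 37.755)
    = 10 * log10(2.299)
    = 10 * 0.3615
    = 3.62 dB

3.62 dB


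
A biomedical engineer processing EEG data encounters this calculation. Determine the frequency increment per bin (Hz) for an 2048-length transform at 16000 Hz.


DFT frequency resolution:
df = fs / N
   = 16000 / 2048
   = 7.8125 Hz

7.8125 Hz


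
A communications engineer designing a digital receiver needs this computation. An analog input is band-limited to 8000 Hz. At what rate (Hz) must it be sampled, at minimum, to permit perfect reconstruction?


The Nyquist rate is twice the maximum frequency component.
fs_min = 2 * fmax
      = 2 * 8000
      = 16000 Hz

16000


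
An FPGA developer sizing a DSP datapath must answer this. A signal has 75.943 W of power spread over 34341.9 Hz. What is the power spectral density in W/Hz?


Power spectral density:
PSD = P / BW
    = 75.943 / 34341.9
    = 0.00221138 W/Hz

0.00221138 W/Hz


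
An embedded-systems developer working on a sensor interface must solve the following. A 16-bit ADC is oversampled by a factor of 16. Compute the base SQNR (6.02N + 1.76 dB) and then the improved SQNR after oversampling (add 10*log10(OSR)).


Step 1 — baseline SQNR at Nyquist:
SQNR_base = 6.02*N + 1.76
          = 6.02*16 + 1.76
          = 98.08 dB

Step 2 — oversampling processing gain:
G = 10*log10(OSR) = 10*log10(16) = 12.04 dB

Step 3 — total:
SQNR_total = 98.08 + 12.04 = 110.12 dB

Base SQNR = 98.08 dB; oversampled SQNR = 110.12 dB


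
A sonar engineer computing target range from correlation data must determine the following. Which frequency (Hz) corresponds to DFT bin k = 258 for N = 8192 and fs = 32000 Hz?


Frequency of DFT bin k:
f_k = k * fs / N
    = 258 * 32000 / 8192
    = 8256000 / 8192
    = 1007.812 Hz

1007.812 Hz


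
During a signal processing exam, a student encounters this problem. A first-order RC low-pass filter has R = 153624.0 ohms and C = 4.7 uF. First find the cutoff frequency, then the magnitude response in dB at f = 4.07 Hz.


Step 1 — cutoff frequency:
fc = 1 / (2*pi*R*C)
C = 4.7 uF = 4.7e-06 F
fc = 1 / (2*pi*153624.0*4.7e-06)
   = 0.220426 Hz

Step 2 — magnitude at f = 4.07 Hz:
|H(f)| = 1 / sqrt(1 + (f/fc)^2)
f/fc = 4.07 / 0.220426 = 18.464247
|H| = 1 / sqrt(1 + 340.928417) = 0.0540795
|H|_dB = 20*log10(0.0540795) = -25.34 dB

fc = 0.220426 Hz; |H(4.07 Hz)| = -25.34 dB


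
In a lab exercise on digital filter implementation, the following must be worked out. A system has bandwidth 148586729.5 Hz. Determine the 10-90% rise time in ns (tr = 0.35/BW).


Rise time from bandwidth relationship:
tr = 0.35 / BW
   = 0.35 / 148586729.5
   = 2.355526642e-09 s
   = 2.3555 ns

2.3555 ns


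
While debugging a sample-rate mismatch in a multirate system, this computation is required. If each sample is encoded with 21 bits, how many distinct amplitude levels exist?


Number of quantization levels = 2^N
= 2^21
= 2097152

2097152


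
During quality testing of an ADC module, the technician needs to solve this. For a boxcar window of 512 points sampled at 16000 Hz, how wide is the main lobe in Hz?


Main lobe width for a rectangular window:
Width = 2 * fs / N
      = 2 * 16000 / 512
      = 32000 / 512
      = 62.5 Hz

62.5 Hz


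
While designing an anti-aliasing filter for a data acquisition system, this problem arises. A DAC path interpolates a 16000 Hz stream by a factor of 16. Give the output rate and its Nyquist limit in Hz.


Step 1 — output sample rate after interpolation by L:
fs_out = L * fs_in = 16 * 16000 = 256000 Hz

Step 2 — Nyquist frequency of the output stream:
f_Nyq = fs_out / 2 = 256000 / 2 = 128000.0 Hz

fs_out = 256000 Hz; f_Nyquist = 128000.0 Hz


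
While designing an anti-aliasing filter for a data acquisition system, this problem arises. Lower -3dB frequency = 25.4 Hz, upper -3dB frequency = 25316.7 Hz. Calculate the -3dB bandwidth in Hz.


Bandwidth is the difference of -3dB frequencies:
BW = f_high - f_low
   = 25316.7 - 25.4
   = 25291.3 Hz

25291.3 Hz


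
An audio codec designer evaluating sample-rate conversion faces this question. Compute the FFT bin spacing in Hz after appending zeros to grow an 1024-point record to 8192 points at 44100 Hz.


Frequency resolution after zero-padding:
N_padded = 1024 * 8 = 8192
df = fs / N_padded
   = 44100 / 8192
   = 5.3833 Hz

5.3833 Hz


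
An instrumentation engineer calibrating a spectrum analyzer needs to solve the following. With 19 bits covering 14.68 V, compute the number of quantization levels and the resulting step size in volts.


Step 1 — number of quantization levels:
L = 2^N = 2^19 = 524288

Step 2 — LSB step size:
delta = Vfs / L
      = 14.68 / 524288
      = 2.8e-05 V

Levels = 524288; step size = 2.8e-05 V


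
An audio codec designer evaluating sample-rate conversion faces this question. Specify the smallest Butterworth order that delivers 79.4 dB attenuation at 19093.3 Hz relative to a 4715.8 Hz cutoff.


Butterworth filter order formula:
n = log10(10^(A/10) - 1) / (2 * log10(f_stop/f_pass))
10^(79.4/10) - 1 = 87096357.9956
f_stop/f_pass = 19093.3 / 4715.8 = 4.0488
n = 6.5369 -> ceil = 7

7


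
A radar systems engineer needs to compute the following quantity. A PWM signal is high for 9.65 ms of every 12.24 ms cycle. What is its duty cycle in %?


Duty cycle as a percentage:
DC = (t_on / T) * 100
   = (9.65 / 12.24) * 100
   = 0.788399 * 100
   = 78.84 %

78.84 %
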